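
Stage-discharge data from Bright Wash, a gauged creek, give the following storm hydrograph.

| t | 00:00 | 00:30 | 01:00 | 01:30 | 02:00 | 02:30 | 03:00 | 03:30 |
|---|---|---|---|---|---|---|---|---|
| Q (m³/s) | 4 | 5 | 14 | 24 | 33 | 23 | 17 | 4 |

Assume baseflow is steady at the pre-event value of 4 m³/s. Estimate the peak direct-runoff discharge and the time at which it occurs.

Q_p = 29.0 m³/s at t = 02:00

Subtracting baseflow gives direct-runoff ordinates: 0.0, 1.0, 10.0, 20.0, 29.0, 19.0, 13.0, 0.0 m³/s.
The maximum is 29.0 m³/s, occurring at the reading for t = 02:00.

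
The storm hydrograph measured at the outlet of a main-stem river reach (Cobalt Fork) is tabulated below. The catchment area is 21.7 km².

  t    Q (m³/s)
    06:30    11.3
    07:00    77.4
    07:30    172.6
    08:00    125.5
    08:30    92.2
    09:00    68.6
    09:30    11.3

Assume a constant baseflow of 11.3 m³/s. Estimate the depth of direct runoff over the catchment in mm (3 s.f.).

Direct runoff: 0.0, 66.1, 161.3, 114.2, 80.9, 57.3, 0.0 m³/s; ΣQ_DR = 479.8 m³/s.
V = ΣQ_DR · Δt = 479.8 × 1800 s = 8.636 × 10^5 m³.
Over A = 21.7 km², depth = V / A = 39.8 mm.

d ≈ 39.8 mm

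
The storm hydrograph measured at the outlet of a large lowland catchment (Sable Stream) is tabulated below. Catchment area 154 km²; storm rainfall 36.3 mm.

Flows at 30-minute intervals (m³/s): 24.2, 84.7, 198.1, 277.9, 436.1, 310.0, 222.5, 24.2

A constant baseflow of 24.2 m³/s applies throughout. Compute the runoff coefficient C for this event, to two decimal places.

ΣQ_DR = 1384 m³/s; V = ΣQ_DR·Δt = 2.491 × 10^6 m³.
Runoff depth d = V / A = 16.18 mm.
C = d / P = 16.18 / 36.3 = 0.45.

C ≈ 0.45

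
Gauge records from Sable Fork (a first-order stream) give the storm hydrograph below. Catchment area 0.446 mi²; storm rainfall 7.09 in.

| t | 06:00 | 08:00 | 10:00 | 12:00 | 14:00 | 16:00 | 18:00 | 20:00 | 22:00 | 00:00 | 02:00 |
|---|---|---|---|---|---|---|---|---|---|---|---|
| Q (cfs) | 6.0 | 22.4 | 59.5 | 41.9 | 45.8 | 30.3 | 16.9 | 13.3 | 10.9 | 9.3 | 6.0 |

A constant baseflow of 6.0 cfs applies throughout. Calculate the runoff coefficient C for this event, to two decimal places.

C ≈ 0.19

ΣQ_DR = 196.3 cfs; V = ΣQ_DR·Δt = 1.413 × 10^6 ft³.
Runoff depth d = V / A = 1.364 in.
C = d / P = 1.364 / 7.09 = 0.19.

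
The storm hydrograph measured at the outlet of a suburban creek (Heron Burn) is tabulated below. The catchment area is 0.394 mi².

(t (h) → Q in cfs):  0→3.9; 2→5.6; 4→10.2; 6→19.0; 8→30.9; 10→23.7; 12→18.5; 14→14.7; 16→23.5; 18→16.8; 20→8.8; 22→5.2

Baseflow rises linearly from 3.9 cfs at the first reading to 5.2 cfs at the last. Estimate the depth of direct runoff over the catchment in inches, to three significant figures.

Direct runoff: 0.00, 1.58, 6.06, 14.75, 26.53, 19.21, 13.89, 9.97, 18.65, 11.84, 3.72, 0.00 cfs; ΣQ_DR = 126.2 cfs.
V = ΣQ_DR · Δt = 126.2 × 7200 s = 9.086 × 10^5 ft³.
Over A = 0.394 mi², depth = V / A = 0.993 in.

d ≈ 0.993 in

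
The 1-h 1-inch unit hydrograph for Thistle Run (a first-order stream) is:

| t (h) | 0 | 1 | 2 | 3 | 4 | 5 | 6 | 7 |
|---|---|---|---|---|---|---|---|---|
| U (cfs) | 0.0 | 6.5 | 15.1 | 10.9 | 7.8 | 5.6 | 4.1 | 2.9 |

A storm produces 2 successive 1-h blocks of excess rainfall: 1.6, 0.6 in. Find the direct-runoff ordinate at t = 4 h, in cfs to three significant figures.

Q ≈ 19.0 cfs

By discrete convolution, Q_j = Σ (P_i / 1 in) · U_{j−i}.
At t = 4 h (j=4): Q = (1.6/1)·7.8 + (0.6/1)·10.9 = 19.0 cfs.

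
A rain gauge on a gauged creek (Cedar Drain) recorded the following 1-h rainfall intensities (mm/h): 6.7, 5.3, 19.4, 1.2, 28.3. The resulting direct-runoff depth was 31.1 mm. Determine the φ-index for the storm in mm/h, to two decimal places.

Only the 2 blocks with intensity above φ contribute runoff: 19.4, 28.3 mm/h.
Σ(I−φ)·Δt = d  ⇒  (19.4+28.3 − 2φ)·1 = 31.1
φ = (47.70 − 31.1/1) / 2 = 8.30 mm/h.

φ ≈ 8.30 mm/h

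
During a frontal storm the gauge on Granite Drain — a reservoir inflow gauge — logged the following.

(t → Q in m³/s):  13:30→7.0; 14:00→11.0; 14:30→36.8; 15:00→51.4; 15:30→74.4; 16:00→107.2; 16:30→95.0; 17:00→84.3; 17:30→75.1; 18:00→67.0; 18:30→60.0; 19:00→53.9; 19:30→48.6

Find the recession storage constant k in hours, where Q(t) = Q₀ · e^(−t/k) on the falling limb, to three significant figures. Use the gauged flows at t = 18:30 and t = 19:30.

k ≈ 4.75 h

On the falling limb, Q drops from 60.0 to 48.6 m³/s between t = 18:30 and t = 19:30 (Δt = 1 h).
k = −Δt / ln(Q₂/Q₁) = −1 / ln(48.6/60.0) = 4.75 h.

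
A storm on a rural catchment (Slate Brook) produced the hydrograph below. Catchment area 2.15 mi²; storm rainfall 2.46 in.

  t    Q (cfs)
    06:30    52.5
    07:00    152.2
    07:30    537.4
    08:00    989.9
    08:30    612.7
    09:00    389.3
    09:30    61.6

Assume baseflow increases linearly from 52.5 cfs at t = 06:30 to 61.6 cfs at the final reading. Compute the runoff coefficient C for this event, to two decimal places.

C ≈ 0.35

ΣQ_DR = 2396 cfs; V = ΣQ_DR·Δt = 4.313 × 10^6 ft³.
Runoff depth d = V / A = 0.8635 in.
C = d / P = 0.8635 / 2.46 = 0.35.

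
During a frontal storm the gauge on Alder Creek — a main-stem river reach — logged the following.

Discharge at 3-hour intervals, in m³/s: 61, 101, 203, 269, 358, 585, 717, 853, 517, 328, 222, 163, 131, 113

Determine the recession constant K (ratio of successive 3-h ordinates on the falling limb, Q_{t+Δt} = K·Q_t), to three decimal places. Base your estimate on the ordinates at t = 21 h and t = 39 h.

K ≈ 0.714

Using the recession-limb readings at t = 21 h and t = 39 h: Q falls from 853 to 113 m³/s over 6 intervals.
K = (Q₂/Q₁)^(1/6) = (113/853)^(1/6) = 0.714.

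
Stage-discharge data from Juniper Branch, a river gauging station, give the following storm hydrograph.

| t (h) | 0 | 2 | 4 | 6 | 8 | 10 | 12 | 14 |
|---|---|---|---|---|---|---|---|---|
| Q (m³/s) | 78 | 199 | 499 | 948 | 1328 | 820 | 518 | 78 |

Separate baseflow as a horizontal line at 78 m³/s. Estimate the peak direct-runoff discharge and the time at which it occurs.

Subtracting baseflow gives direct-runoff ordinates: 0.0, 121.0, 421.0, 870.0, 1250.0, 742.0, 440.0, 0.0 m³/s.
The maximum is 1250.0 m³/s, occurring at the reading for t = 8 h.

Q_p = 1250.0 m³/s at t = 8 h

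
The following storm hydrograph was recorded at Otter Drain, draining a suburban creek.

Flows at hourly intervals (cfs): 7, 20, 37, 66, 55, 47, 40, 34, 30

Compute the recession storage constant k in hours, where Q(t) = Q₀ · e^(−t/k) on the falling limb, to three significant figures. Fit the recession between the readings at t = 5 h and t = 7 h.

k ≈ 6.18 h

On the falling limb, Q drops from 47 to 34 cfs between t = 5 h and t = 7 h (Δt = 2 h).
k = −Δt / ln(Q₂/Q₁) = −2 / ln(34/47) = 6.18 h.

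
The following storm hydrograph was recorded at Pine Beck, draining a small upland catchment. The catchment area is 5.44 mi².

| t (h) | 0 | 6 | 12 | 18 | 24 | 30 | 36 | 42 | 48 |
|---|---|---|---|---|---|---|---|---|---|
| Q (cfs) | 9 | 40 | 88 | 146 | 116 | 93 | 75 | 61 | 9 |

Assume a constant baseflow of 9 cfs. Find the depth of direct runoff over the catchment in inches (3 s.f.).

d ≈ 0.950 in

Direct runoff: 0.0, 31.0, 79.0, 137.0, 107.0, 84.0, 66.0, 52.0, 0.0 cfs; ΣQ_DR = 556.0 cfs.
V = ΣQ_DR · Δt = 556.0 × 21600 s = 1.201 × 10^7 ft³.
Over A = 5.44 mi², depth = V / A = 0.950 in.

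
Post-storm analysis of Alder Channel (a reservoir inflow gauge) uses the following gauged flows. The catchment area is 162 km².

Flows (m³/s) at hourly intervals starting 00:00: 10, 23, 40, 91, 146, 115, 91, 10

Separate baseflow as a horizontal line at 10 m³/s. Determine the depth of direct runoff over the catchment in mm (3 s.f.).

Direct runoff: 0.0, 13.0, 30.0, 81.0, 136.0, 105.0, 81.0, 0.0 m³/s; ΣQ_DR = 446.0 m³/s.
V = ΣQ_DR · Δt = 446.0 × 3600 s = 1.606 × 10^6 m³.
Over A = 162 km², depth = V / A = 9.91 mm.

d ≈ 9.91 mm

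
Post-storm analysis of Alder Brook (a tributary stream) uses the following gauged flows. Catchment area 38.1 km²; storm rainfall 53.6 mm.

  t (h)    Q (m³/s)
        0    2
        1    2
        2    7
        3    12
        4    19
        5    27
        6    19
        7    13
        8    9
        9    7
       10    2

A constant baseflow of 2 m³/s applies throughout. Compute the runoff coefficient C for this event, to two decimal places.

C ≈ 0.17

ΣQ_DR = 97.00 m³/s; V = ΣQ_DR·Δt = 3.492 × 10^5 m³.
Runoff depth d = V / A = 9.165 mm.
C = d / P = 9.165 / 53.6 = 0.17.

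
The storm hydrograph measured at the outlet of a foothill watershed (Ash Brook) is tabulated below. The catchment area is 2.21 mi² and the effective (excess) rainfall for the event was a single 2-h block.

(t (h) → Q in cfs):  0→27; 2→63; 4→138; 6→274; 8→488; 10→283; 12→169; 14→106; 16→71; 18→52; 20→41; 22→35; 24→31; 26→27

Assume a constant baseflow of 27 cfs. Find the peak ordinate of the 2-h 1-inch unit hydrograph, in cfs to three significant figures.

U_p ≈ 230 cfs

Direct runoff: 0.0, 36.0, 111.0, 247.0, 461.0, 256.0, 142.0, 79.0, 44.0, 25.0, 14.0, 8.0, 4.0, 0.0 cfs; ΣQ_DR = 1427 cfs, peak = 461.0 cfs.
Runoff depth d = ΣQ_DR·Δt / A = 1427 × 7200 / (2.21 mi²) = 2.001 in.
The 1-inch UH is the DRH scaled by (1 in)/d, so U_p = 461.0 × 1/2.001 = 230 cfs.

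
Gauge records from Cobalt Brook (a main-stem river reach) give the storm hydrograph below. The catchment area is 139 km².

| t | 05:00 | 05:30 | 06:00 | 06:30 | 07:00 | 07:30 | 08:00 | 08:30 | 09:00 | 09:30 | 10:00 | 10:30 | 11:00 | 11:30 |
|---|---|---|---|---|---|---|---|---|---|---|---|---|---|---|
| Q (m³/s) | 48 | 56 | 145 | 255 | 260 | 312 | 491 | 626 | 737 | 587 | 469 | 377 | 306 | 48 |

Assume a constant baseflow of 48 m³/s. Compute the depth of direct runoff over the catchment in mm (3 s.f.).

Direct runoff: 0.0, 8.0, 97.0, 207.0, 212.0, 264.0, 443.0, 578.0, 689.0, 539.0, 421.0, 329.0, 258.0, 0.0 m³/s; ΣQ_DR = 4045 m³/s.
V = ΣQ_DR · Δt = 4045 × 1800 s = 7.281 × 10^6 m³.
Over A = 139 km², depth = V / A = 52.4 mm.

d ≈ 52.4 mm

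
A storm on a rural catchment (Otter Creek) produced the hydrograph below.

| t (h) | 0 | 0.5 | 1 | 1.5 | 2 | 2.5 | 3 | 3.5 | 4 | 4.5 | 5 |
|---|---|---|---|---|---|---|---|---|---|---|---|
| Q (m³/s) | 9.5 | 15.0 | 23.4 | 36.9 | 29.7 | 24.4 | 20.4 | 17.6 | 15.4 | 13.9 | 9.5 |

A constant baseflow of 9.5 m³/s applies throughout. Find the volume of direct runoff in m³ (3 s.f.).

V ≈ 2.00 × 10^5 m³

Direct-runoff ordinates (Q − Q_b): 0.0, 5.5, 13.9, 27.4, 20.2, 14.9, 10.9, 8.1, 5.9, 4.4, 0.0 m³/s.
ΣQ_DR = 111.2 m³/s.
With Δt = 0.5 h = 1800 s, V = ΣQ_DR · Δt = 111.2 × 1800 = 2.00 × 10^5 m³.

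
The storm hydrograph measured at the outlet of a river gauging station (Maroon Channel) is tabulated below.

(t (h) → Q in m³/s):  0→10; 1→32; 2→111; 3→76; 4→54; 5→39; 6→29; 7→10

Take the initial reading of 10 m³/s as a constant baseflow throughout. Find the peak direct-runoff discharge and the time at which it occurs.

Subtracting baseflow gives direct-runoff ordinates: 0.0, 22.0, 101.0, 66.0, 44.0, 29.0, 19.0, 0.0 m³/s.
The maximum is 101.0 m³/s, occurring at the reading for t = 2 h.

Q_p = 101.0 m³/s at t = 2 h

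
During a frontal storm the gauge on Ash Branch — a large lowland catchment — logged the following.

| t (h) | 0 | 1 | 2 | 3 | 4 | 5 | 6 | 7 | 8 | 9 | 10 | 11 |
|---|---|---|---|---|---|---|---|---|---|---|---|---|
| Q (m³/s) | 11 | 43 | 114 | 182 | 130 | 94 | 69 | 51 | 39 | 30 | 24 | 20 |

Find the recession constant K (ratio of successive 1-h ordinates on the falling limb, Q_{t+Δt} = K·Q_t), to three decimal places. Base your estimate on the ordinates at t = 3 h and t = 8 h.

K ≈ 0.735

Using the recession-limb readings at t = 3 h and t = 8 h: Q falls from 182 to 39 m³/s over 5 intervals.
K = (Q₂/Q₁)^(1/5) = (39/182)^(1/5) = 0.735.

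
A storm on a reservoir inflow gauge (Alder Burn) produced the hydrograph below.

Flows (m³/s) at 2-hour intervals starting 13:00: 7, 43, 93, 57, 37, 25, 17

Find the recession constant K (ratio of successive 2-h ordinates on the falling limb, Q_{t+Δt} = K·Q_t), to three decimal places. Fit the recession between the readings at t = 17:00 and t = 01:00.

Using the recession-limb readings at t = 17:00 and t = 01:00: Q falls from 93 to 17 m³/s over 4 intervals.
K = (Q₂/Q₁)^(1/4) = (17/93)^(1/4) = 0.654.

K ≈ 0.654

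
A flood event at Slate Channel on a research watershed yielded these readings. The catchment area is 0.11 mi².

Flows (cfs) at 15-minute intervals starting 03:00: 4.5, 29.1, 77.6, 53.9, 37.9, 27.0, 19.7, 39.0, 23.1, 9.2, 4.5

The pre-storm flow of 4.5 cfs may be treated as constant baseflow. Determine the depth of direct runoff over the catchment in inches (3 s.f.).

d ≈ 0.972 in

Direct runoff: 0.0, 24.6, 73.1, 49.4, 33.4, 22.5, 15.2, 34.5, 18.6, 4.7, 0.0 cfs; ΣQ_DR = 276.0 cfs.
V = ΣQ_DR · Δt = 276.0 × 900 s = 2.484 × 10^5 ft³.
Over A = 0.11 mi², depth = V / A = 0.972 in.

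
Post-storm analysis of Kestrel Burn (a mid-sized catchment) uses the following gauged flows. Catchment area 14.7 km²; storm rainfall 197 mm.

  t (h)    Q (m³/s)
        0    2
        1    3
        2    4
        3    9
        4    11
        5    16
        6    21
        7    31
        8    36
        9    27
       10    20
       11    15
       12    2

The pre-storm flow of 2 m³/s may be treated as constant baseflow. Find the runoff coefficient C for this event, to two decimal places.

C ≈ 0.21

ΣQ_DR = 171.0 m³/s; V = ΣQ_DR·Δt = 6.156 × 10^5 m³.
Runoff depth d = V / A = 41.88 mm.
C = d / P = 41.88 / 197 = 0.21.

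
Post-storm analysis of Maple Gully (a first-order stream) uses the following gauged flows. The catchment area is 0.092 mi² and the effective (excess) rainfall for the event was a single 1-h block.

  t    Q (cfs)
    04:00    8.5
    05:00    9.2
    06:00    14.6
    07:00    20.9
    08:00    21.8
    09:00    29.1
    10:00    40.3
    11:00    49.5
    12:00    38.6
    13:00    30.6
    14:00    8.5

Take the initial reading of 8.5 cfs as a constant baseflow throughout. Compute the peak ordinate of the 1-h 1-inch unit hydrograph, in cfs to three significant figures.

U_p ≈ 13.7 cfs

Direct runoff: 0.0, 0.7, 6.1, 12.4, 13.3, 20.6, 31.8, 41.0, 30.1, 22.1, 0.0 cfs; ΣQ_DR = 178.1 cfs, peak = 41.0 cfs.
Runoff depth d = ΣQ_DR·Δt / A = 178.1 × 3600 / (0.092 mi²) = 3.000 in.
The 1-inch UH is the DRH scaled by (1 in)/d, so U_p = 41.0 × 1/3.000 = 13.7 cfs.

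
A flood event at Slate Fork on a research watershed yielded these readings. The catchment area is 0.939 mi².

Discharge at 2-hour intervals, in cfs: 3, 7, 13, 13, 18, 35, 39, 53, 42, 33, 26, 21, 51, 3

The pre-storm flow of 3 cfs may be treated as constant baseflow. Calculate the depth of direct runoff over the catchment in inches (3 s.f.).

Direct runoff: 0.0, 4.0, 10.0, 10.0, 15.0, 32.0, 36.0, 50.0, 39.0, 30.0, 23.0, 18.0, 48.0, 0.0 cfs; ΣQ_DR = 315.0 cfs.
V = ΣQ_DR · Δt = 315.0 × 7200 s = 2.268 × 10^6 ft³.
Over A = 0.939 mi², depth = V / A = 1.04 in.

d ≈ 1.04 in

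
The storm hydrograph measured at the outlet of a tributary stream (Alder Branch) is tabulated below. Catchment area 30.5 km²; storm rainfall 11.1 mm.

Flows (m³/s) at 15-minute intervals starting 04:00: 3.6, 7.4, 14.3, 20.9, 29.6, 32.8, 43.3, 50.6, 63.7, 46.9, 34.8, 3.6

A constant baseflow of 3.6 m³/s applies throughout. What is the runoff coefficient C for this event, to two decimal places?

C ≈ 0.82

ΣQ_DR = 308.3 m³/s; V = ΣQ_DR·Δt = 2.775 × 10^5 m³.
Runoff depth d = V / A = 9.097 mm.
C = d / P = 9.097 / 11.1 = 0.82.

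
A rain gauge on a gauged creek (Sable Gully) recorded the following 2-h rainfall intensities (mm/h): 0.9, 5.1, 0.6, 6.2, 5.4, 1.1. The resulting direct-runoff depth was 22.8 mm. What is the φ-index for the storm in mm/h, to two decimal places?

Only the 3 blocks with intensity above φ contribute runoff: 5.1, 6.2, 5.4 mm/h.
Σ(I−φ)·Δt = d  ⇒  (5.1+6.2+5.4 − 3φ)·2 = 22.8
φ = (16.70 − 22.8/2) / 3 = 1.77 mm/h.

φ ≈ 1.77 mm/h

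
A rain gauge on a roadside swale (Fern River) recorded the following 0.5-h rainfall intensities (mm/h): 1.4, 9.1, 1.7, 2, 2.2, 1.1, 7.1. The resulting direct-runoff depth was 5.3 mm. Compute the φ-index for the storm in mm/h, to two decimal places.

φ ≈ 2.80 mm/h

Only the 2 blocks with intensity above φ contribute runoff: 9.1, 7.1 mm/h.
Σ(I−φ)·Δt = d  ⇒  (9.1+7.1 − 2φ)·0.5 = 5.3
φ = (16.20 − 5.3/0.5) / 2 = 2.80 mm/h.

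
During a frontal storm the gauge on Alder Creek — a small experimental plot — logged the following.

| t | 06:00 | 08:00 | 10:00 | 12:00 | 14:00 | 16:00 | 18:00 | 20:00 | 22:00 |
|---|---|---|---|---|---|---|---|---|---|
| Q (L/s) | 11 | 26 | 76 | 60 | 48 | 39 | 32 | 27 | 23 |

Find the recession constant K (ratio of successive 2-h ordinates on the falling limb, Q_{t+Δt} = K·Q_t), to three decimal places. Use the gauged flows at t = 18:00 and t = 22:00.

Using the recession-limb readings at t = 18:00 and t = 22:00: Q falls from 32 to 23 L/s over 2 intervals.
K = (Q₂/Q₁)^(1/2) = (23/32)^(1/2) = 0.848.

K ≈ 0.848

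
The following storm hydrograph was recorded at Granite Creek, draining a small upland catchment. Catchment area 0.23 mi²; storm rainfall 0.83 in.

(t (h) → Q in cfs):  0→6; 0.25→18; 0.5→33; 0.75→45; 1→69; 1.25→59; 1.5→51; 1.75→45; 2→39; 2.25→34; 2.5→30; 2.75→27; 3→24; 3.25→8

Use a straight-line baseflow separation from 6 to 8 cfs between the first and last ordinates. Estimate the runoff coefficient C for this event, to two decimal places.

C ≈ 0.79

ΣQ_DR = 390.0 cfs; V = ΣQ_DR·Δt = 3.510 × 10^5 ft³.
Runoff depth d = V / A = 0.6569 in.
C = d / P = 0.6569 / 0.83 = 0.79.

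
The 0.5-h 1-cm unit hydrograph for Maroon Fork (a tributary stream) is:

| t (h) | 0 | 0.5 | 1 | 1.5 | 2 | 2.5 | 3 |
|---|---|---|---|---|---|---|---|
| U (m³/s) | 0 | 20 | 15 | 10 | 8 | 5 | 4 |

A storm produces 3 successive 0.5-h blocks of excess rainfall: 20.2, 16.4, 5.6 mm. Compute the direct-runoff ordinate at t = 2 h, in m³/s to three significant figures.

By discrete convolution, Q_j = Σ (P_i / 10 mm) · U_{j−i}.
At t = 2 h (j=4): Q = (20.2/10)·8 + (16.4/10)·10 + (5.6/10)·15 = 41.0 m³/s.

Q ≈ 41.0 m³/s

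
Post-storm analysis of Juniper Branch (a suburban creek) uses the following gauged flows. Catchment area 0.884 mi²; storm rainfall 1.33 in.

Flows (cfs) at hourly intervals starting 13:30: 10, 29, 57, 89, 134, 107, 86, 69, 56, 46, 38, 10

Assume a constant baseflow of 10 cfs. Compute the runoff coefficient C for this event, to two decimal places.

ΣQ_DR = 611.0 cfs; V = ΣQ_DR·Δt = 2.200 × 10^6 ft³.
Runoff depth d = V / A = 1.071 in.
C = d / P = 1.071 / 1.33 = 0.81.

C ≈ 0.81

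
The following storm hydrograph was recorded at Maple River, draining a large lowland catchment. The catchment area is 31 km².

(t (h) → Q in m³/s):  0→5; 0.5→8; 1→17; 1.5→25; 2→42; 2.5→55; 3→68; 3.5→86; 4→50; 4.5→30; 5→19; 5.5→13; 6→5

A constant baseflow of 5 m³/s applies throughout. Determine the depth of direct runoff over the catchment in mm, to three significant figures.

d ≈ 20.8 mm

Direct runoff: 0.0, 3.0, 12.0, 20.0, 37.0, 50.0, 63.0, 81.0, 45.0, 25.0, 14.0, 8.0, 0.0 m³/s; ΣQ_DR = 358.0 m³/s.
V = ΣQ_DR · Δt = 358.0 × 1800 s = 6.444 × 10^5 m³.
Over A = 31 km², depth = V / A = 20.8 mm.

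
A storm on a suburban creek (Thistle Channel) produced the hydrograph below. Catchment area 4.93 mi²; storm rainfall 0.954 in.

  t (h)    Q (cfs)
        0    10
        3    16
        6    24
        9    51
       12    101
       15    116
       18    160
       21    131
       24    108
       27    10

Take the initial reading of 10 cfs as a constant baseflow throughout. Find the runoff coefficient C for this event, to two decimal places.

ΣQ_DR = 627.0 cfs; V = ΣQ_DR·Δt = 6.772 × 10^6 ft³.
Runoff depth d = V / A = 0.5912 in.
C = d / P = 0.5912 / 0.954 = 0.62.

C ≈ 0.62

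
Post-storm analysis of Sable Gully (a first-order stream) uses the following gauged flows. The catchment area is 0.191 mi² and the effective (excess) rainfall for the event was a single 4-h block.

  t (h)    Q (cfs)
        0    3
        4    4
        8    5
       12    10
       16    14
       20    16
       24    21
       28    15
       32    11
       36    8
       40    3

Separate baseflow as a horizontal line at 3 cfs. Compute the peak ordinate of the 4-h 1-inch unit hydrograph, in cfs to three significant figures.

U_p ≈ 7.20 cfs

Direct runoff: 0.0, 1.0, 2.0, 7.0, 11.0, 13.0, 18.0, 12.0, 8.0, 5.0, 0.0 cfs; ΣQ_DR = 77.00 cfs, peak = 18.0 cfs.
Runoff depth d = ΣQ_DR·Δt / A = 77.00 × 14400 / (0.191 mi²) = 2.499 in.
The 1-inch UH is the DRH scaled by (1 in)/d, so U_p = 18.0 × 1/2.499 = 7.20 cfs.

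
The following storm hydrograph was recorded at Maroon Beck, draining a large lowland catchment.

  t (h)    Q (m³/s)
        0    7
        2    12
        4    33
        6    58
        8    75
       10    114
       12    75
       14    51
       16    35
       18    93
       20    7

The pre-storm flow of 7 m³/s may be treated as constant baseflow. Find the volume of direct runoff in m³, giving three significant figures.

V ≈ 3.48 × 10^6 m³

Direct-runoff ordinates (Q − Q_b): 0.0, 5.0, 26.0, 51.0, 68.0, 107.0, 68.0, 44.0, 28.0, 86.0, 0.0 m³/s.
ΣQ_DR = 483.0 m³/s.
With Δt = 2 h = 7200 s, V = ΣQ_DR · Δt = 483.0 × 7200 = 3.48 × 10^6 m³.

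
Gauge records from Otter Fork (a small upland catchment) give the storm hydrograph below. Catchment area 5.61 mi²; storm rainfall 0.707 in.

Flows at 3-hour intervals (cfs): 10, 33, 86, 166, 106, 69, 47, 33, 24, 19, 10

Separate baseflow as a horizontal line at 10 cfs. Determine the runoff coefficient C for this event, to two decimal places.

C ≈ 0.58

ΣQ_DR = 493.0 cfs; V = ΣQ_DR·Δt = 5.324 × 10^6 ft³.
Runoff depth d = V / A = 0.4085 in.
C = d / P = 0.4085 / 0.707 = 0.58.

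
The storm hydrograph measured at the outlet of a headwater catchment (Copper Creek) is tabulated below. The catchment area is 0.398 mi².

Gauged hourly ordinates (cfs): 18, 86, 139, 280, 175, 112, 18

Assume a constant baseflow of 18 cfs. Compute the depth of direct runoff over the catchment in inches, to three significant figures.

Direct runoff: 0.0, 68.0, 121.0, 262.0, 157.0, 94.0, 0.0 cfs; ΣQ_DR = 702.0 cfs.
V = ΣQ_DR · Δt = 702.0 × 3600 s = 2.527 × 10^6 ft³.
Over A = 0.398 mi², depth = V / A = 2.73 in.

d ≈ 2.73 in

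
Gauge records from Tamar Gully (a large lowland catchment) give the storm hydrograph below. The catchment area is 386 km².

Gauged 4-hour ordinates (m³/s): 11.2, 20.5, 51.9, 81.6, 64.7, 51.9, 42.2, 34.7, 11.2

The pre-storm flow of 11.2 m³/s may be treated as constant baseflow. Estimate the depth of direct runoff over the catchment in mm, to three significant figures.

Direct runoff: 0.0, 9.3, 40.7, 70.4, 53.5, 40.7, 31.0, 23.5, 0.0 m³/s; ΣQ_DR = 269.1 m³/s.
V = ΣQ_DR · Δt = 269.1 × 14400 s = 3.875 × 10^6 m³.
Over A = 386 km², depth = V / A = 10.0 mm.

d ≈ 10.0 mm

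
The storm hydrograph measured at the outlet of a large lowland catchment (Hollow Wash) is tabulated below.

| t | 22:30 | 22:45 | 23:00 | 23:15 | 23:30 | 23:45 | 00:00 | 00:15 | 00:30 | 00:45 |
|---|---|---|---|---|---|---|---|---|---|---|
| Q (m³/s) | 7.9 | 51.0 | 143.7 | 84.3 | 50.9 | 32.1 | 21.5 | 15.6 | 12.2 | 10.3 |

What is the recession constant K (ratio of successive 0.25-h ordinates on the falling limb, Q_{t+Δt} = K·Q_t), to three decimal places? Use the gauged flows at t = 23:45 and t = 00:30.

Using the recession-limb readings at t = 23:45 and t = 00:30: Q falls from 32.1 to 12.2 m³/s over 3 intervals.
K = (Q₂/Q₁)^(1/3) = (12.2/32.1)^(1/3) = 0.724.

K ≈ 0.724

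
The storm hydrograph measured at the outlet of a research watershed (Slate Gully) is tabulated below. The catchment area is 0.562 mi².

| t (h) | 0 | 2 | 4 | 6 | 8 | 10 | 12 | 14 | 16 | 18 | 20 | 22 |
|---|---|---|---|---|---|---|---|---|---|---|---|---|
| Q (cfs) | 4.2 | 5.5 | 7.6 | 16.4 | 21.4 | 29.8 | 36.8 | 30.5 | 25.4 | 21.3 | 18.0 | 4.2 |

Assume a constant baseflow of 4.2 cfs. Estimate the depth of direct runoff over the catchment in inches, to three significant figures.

Direct runoff: 0.0, 1.3, 3.4, 12.2, 17.2, 25.6, 32.6, 26.3, 21.2, 17.1, 13.8, 0.0 cfs; ΣQ_DR = 170.7 cfs.
V = ΣQ_DR · Δt = 170.7 × 7200 s = 1.229 × 10^6 ft³.
Over A = 0.562 mi², depth = V / A = 0.941 in.

d ≈ 0.941 in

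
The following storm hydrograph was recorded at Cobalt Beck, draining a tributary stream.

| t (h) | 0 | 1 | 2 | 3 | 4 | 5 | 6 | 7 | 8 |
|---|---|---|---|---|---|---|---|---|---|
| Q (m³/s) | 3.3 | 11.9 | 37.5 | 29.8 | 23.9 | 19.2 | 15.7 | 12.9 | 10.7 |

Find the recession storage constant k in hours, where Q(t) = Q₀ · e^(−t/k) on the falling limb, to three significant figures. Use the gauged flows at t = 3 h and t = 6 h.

On the falling limb, Q drops from 29.8 to 15.7 m³/s between t = 3 h and t = 6 h (Δt = 3 h).
k = −Δt / ln(Q₂/Q₁) = −3 / ln(15.7/29.8) = 4.68 h.

k ≈ 4.68 h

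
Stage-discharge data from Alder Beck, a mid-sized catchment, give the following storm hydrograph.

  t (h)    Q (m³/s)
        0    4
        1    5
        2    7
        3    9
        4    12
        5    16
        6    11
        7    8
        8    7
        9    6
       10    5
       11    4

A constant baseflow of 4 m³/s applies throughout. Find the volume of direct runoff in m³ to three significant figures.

Direct-runoff ordinates (Q − Q_b): 0.0, 1.0, 3.0, 5.0, 8.0, 12.0, 7.0, 4.0, 3.0, 2.0, 1.0, 0.0 m³/s.
ΣQ_DR = 46.00 m³/s.
With Δt = 1 h = 3600 s, V = ΣQ_DR · Δt = 46.00 × 3600 = 1.66 × 10^5 m³.

V ≈ 1.66 × 10^5 m³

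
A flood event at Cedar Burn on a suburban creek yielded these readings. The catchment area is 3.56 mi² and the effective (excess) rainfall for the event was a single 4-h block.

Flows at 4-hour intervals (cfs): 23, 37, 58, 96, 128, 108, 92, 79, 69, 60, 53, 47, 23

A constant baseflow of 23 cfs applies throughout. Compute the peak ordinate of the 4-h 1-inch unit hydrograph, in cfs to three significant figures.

U_p ≈ 105 cfs

Direct runoff: 0.0, 14.0, 35.0, 73.0, 105.0, 85.0, 69.0, 56.0, 46.0, 37.0, 30.0, 24.0, 0.0 cfs; ΣQ_DR = 574.0 cfs, peak = 105.0 cfs.
Runoff depth d = ΣQ_DR·Δt / A = 574.0 × 14400 / (3.56 mi²) = 0.9994 in.
The 1-inch UH is the DRH scaled by (1 in)/d, so U_p = 105.0 × 1/0.9994 = 105 cfs.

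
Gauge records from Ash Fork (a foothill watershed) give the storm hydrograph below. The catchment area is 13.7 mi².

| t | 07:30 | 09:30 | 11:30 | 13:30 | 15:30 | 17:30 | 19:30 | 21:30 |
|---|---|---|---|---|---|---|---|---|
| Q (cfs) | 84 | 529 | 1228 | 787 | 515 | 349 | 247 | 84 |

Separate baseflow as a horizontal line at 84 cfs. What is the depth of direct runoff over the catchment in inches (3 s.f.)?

d ≈ 0.713 in

Direct runoff: 0.0, 445.0, 1144.0, 703.0, 431.0, 265.0, 163.0, 0.0 cfs; ΣQ_DR = 3151 cfs.
V = ΣQ_DR · Δt = 3151 × 7200 s = 2.269 × 10^7 ft³.
Over A = 13.7 mi², depth = V / A = 0.713 in.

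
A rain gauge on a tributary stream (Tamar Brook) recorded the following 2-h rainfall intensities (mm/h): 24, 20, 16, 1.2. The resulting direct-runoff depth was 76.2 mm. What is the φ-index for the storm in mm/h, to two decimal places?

φ ≈ 7.30 mm/h

Only the 3 blocks with intensity above φ contribute runoff: 24, 20, 16 mm/h.
Σ(I−φ)·Δt = d  ⇒  (24+20+16 − 3φ)·2 = 76.2
φ = (60.00 − 76.2/2) / 3 = 7.30 mm/h.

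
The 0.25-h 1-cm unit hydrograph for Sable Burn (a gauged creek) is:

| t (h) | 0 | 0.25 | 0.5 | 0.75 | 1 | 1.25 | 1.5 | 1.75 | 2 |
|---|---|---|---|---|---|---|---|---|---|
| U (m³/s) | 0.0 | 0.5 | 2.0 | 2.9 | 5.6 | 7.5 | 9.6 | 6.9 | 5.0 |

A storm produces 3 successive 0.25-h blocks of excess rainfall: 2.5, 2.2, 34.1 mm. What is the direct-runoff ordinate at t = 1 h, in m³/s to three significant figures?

Q ≈ 8.86 m³/s

By discrete convolution, Q_j = Σ (P_i / 10 mm) · U_{j−i}.
At t = 1 h (j=4): Q = (2.5/10)·5.6 + (2.2/10)·2.9 + (34.1/10)·2.0 = 8.86 m³/s.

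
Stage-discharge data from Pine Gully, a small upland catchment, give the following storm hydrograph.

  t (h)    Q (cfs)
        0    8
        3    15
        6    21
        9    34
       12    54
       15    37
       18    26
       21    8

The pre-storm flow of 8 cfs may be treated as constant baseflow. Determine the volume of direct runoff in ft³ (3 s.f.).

V ≈ 1.50 × 10^6 ft³

Direct-runoff ordinates (Q − Q_b): 0.0, 7.0, 13.0, 26.0, 46.0, 29.0, 18.0, 0.0 cfs.
ΣQ_DR = 139.0 cfs.
With Δt = 3 h = 10800 s, V = ΣQ_DR · Δt = 139.0 × 10800 = 1.50 × 10^6 ft³.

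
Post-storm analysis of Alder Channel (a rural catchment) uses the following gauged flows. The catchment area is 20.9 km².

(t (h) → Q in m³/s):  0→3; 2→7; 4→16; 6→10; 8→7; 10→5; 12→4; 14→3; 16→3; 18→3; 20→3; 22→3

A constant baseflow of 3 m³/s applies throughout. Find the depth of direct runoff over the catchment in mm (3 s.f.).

Direct runoff: 0.0, 4.0, 13.0, 7.0, 4.0, 2.0, 1.0, 0.0, 0.0, 0.0, 0.0, 0.0 m³/s; ΣQ_DR = 31.00 m³/s.
V = ΣQ_DR · Δt = 31.00 × 7200 s = 2.232 × 10^5 m³.
Over A = 20.9 km², depth = V / A = 10.7 mm.

d ≈ 10.7 mm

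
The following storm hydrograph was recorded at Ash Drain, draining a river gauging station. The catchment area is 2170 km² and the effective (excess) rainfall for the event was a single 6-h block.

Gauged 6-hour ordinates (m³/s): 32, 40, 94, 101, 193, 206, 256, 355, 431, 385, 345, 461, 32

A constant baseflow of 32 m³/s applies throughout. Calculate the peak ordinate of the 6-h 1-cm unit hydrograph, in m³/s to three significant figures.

Direct runoff: 0.0, 8.0, 62.0, 69.0, 161.0, 174.0, 224.0, 323.0, 399.0, 353.0, 313.0, 429.0, 0.0 m³/s; ΣQ_DR = 2515 m³/s, peak = 429.0 m³/s.
Runoff depth d = ΣQ_DR·Δt / A = 2515 × 21600 / (2170 km²) = 25.03 mm.
The 1-cm UH is the DRH scaled by (10 mm)/d, so U_p = 429.0 × 10/25.03 = 171 m³/s.

U_p ≈ 171 m³/s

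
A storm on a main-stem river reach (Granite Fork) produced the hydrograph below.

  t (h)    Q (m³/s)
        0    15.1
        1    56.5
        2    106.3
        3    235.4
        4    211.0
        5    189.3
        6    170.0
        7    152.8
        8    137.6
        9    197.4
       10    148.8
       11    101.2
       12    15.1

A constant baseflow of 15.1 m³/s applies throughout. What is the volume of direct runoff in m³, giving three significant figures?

V ≈ 5.54 × 10^6 m³

Direct-runoff ordinates (Q − Q_b): 0.0, 41.4, 91.2, 220.3, 195.9, 174.2, 154.9, 137.7, 122.5, 182.3, 133.7, 86.1, 0.0 m³/s.
ΣQ_DR = 1540 m³/s.
With Δt = 1 h = 3600 s, V = ΣQ_DR · Δt = 1540 × 3600 = 5.54 × 10^6 m³.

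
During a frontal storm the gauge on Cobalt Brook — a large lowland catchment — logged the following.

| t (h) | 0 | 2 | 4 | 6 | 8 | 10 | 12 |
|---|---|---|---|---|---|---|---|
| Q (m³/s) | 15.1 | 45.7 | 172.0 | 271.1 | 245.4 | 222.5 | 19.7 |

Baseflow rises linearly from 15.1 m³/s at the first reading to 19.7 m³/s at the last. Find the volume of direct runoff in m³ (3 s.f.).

V ≈ 6.26 × 10^6 m³

Direct-runoff ordinates (Q − Q_b): 0.00, 29.83, 155.37, 253.70, 227.23, 203.57, 0.00 m³/s.
ΣQ_DR = 869.7 m³/s.
With Δt = 2 h = 7200 s, V = ΣQ_DR · Δt = 869.7 × 7200 = 6.26 × 10^6 m³.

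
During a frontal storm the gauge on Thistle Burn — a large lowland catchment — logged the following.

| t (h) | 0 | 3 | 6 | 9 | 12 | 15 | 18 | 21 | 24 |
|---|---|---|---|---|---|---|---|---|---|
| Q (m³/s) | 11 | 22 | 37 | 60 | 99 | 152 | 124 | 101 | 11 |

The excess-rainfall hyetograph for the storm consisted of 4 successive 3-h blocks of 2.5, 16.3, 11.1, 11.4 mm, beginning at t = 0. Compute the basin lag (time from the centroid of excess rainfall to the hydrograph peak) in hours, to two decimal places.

Centroid of excess rainfall: t_c = Σ P_i·t̄_i / ΣP_i = 6.7809 h (block centres at 1.5, 4.5, 7.5, 10.5 h).
Hydrograph peak occurs at t = 15 h, so basin lag t_L = 15 − 6.7809 = 8.22 h.

t_L ≈ 8.22 h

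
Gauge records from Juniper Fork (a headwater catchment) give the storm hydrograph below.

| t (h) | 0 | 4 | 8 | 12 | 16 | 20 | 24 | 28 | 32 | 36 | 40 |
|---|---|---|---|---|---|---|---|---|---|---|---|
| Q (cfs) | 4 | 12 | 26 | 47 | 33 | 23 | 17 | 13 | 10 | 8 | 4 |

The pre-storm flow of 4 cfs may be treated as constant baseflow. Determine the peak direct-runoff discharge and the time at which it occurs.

Subtracting baseflow gives direct-runoff ordinates: 0.0, 8.0, 22.0, 43.0, 29.0, 19.0, 13.0, 9.0, 6.0, 4.0, 0.0 cfs.
The maximum is 43.0 cfs, occurring at the reading for t = 12 h.

Q_p = 43.0 cfs at t = 12 h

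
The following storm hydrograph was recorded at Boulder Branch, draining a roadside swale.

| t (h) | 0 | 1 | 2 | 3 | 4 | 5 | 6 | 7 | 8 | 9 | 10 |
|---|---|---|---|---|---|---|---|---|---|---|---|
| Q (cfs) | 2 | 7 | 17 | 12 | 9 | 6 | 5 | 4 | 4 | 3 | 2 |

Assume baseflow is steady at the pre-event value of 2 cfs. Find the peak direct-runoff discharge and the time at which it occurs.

Q_p = 15.0 cfs at t = 2 h

Subtracting baseflow gives direct-runoff ordinates: 0.0, 5.0, 15.0, 10.0, 7.0, 4.0, 3.0, 2.0, 2.0, 1.0, 0.0 cfs.
The maximum is 15.0 cfs, occurring at the reading for t = 2 h.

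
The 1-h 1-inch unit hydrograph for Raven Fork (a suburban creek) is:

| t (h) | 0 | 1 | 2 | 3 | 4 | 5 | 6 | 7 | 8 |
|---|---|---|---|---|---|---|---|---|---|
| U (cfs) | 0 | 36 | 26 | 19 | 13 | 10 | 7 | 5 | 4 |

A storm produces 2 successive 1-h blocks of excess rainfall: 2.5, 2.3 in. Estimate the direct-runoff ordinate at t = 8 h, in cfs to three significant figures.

Q ≈ 21.5 cfs

By discrete convolution, Q_j = Σ (P_i / 1 in) · U_{j−i}.
At t = 8 h (j=8): Q = (2.5/1)·4 + (2.3/1)·5 = 21.5 cfs.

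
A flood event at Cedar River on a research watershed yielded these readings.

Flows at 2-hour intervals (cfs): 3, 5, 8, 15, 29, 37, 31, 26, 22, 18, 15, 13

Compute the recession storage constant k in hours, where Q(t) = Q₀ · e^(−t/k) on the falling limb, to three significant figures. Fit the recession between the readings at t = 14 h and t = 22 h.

k ≈ 11.5 h

On the falling limb, Q drops from 26 to 13 cfs between t = 14 h and t = 22 h (Δt = 8 h).
k = −Δt / ln(Q₂/Q₁) = −8 / ln(13/26) = 11.5 h.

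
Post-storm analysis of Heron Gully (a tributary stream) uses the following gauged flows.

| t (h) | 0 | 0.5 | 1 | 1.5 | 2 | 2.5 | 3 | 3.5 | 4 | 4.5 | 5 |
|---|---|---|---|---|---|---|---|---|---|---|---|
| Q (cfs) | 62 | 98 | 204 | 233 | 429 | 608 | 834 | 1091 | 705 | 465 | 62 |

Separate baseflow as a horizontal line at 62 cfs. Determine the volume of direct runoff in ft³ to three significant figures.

V ≈ 7.40 × 10^6 ft³

Direct-runoff ordinates (Q − Q_b): 0.0, 36.0, 142.0, 171.0, 367.0, 546.0, 772.0, 1029.0, 643.0, 403.0, 0.0 cfs.
ΣQ_DR = 4109 cfs.
With Δt = 0.5 h = 1800 s, V = ΣQ_DR · Δt = 4109 × 1800 = 7.40 × 10^6 ft³.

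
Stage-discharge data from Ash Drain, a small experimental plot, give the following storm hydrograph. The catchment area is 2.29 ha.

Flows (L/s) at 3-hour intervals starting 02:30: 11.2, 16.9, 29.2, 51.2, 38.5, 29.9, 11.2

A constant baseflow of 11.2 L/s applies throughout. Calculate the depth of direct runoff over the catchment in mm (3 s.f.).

d ≈ 51.7 mm

Direct runoff: 0.0, 5.7, 18.0, 40.0, 27.3, 18.7, 0.0 L/s; ΣQ_DR = 109.7 L/s.
V = ΣQ_DR · Δt = 109.7 × 10800 s = 1.185 × 10^6 L.
Over A = 2.29 ha, depth = V / A = 51.7 mm.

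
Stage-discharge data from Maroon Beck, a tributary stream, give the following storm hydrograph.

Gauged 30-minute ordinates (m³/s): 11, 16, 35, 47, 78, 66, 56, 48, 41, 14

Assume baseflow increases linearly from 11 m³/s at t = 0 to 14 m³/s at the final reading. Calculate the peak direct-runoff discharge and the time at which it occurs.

Subtracting baseflow gives direct-runoff ordinates: 0.00, 4.67, 23.33, 35.00, 65.67, 53.33, 43.00, 34.67, 27.33, 0.00 m³/s.
The maximum is 65.67 m³/s, occurring at the reading for t = 2 h.

Q_p = 65.67 m³/s at t = 2 h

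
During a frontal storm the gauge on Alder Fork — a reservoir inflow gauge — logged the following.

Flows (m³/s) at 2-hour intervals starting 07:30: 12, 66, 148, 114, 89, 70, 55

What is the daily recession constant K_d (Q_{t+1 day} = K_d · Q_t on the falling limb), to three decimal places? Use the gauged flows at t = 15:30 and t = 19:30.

K_d ≈ 0.056

Between t = 15:30 and t = 19:30 the flow falls from 89 to 55 m³/s over 2×2 h = 4 h.
Per-interval ratio K = (55/89)^(1/2) = 0.7861; K_d = K^(24/2) = 0.056.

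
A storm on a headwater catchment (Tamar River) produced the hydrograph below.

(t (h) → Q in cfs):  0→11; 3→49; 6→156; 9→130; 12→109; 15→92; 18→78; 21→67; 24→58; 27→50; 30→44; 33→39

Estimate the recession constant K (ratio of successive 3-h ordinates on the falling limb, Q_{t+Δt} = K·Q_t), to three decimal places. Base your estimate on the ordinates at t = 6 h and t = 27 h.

Using the recession-limb readings at t = 6 h and t = 27 h: Q falls from 156 to 50 cfs over 7 intervals.
K = (Q₂/Q₁)^(1/7) = (50/156)^(1/7) = 0.850.

K ≈ 0.850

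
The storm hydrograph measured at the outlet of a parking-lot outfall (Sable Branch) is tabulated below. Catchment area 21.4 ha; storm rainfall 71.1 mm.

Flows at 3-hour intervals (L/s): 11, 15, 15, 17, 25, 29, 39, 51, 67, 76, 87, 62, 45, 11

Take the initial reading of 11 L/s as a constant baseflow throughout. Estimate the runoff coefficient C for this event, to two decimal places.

ΣQ_DR = 396.0 L/s; V = ΣQ_DR·Δt = 4.277 × 10^6 L.
Runoff depth d = V / A = 19.99 mm.
C = d / P = 19.99 / 71.1 = 0.28.

C ≈ 0.28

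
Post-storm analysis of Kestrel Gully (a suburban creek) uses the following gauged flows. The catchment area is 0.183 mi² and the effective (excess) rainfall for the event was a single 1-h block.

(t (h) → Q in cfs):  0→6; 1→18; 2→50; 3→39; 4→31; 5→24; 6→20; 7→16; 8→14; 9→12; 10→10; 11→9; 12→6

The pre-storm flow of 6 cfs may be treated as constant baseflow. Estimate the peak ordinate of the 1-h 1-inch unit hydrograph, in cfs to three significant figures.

U_p ≈ 29.4 cfs

Direct runoff: 0.0, 12.0, 44.0, 33.0, 25.0, 18.0, 14.0, 10.0, 8.0, 6.0, 4.0, 3.0, 0.0 cfs; ΣQ_DR = 177.0 cfs, peak = 44.0 cfs.
Runoff depth d = ΣQ_DR·Δt / A = 177.0 × 3600 / (0.183 mi²) = 1.499 in.
The 1-inch UH is the DRH scaled by (1 in)/d, so U_p = 44.0 × 1/1.499 = 29.4 cfs.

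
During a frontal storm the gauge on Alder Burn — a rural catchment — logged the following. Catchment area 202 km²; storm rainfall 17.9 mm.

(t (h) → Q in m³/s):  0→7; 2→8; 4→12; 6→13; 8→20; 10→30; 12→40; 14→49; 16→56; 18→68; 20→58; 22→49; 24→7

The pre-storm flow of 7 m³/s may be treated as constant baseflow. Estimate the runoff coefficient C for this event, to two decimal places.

C ≈ 0.65

ΣQ_DR = 326.0 m³/s; V = ΣQ_DR·Δt = 2.347 × 10^6 m³.
Runoff depth d = V / A = 11.62 mm.
C = d / P = 11.62 / 17.9 = 0.65.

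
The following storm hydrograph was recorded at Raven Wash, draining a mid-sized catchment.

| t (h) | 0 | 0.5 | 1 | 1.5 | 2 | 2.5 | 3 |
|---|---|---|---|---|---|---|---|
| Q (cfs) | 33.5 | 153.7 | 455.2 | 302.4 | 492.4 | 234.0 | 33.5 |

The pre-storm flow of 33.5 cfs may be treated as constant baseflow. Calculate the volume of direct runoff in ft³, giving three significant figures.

Direct-runoff ordinates (Q − Q_b): 0.0, 120.2, 421.7, 268.9, 458.9, 200.5, 0.0 cfs.
ΣQ_DR = 1470 cfs.
With Δt = 0.5 h = 1800 s, V = ΣQ_DR · Δt = 1470 × 1800 = 2.65 × 10^6 ft³.

V ≈ 2.65 × 10^6 ft³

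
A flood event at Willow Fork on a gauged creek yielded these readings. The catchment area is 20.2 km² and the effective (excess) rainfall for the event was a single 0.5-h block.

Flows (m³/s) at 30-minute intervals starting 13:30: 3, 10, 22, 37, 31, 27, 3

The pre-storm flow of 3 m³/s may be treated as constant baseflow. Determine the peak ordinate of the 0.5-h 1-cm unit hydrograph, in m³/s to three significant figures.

U_p ≈ 34.1 m³/s

Direct runoff: 0.0, 7.0, 19.0, 34.0, 28.0, 24.0, 0.0 m³/s; ΣQ_DR = 112.0 m³/s, peak = 34.0 m³/s.
Runoff depth d = ΣQ_DR·Δt / A = 112.0 × 1800 / (20.2 km²) = 9.980 mm.
The 1-cm UH is the DRH scaled by (10 mm)/d, so U_p = 34.0 × 10/9.980 = 34.1 m³/s.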